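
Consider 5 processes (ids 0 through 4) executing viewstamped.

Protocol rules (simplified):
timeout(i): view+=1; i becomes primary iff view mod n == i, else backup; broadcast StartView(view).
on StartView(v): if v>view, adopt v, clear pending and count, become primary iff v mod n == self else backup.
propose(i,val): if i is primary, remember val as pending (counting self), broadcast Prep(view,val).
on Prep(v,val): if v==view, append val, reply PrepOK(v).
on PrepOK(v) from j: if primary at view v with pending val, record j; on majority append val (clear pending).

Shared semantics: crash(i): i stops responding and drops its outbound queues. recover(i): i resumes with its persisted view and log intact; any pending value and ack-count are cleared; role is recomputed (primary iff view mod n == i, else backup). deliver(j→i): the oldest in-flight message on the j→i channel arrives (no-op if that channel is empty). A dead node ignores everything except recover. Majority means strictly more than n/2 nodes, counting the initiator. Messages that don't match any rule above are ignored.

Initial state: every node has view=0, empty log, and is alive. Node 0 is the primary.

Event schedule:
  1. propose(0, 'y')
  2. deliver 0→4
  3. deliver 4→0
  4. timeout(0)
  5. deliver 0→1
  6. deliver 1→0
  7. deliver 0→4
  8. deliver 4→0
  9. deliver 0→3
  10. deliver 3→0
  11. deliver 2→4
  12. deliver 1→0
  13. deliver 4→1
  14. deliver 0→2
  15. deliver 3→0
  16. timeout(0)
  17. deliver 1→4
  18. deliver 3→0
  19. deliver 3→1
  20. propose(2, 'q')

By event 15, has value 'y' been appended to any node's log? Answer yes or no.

yes

1. propose(0,'y'):  nop
2. deliver 0→4:  <4:back v0 y>
3. deliver 4→0:  nop
4. timeout(0):  <0:back v1 ->
5. deliver 0→1:  <1:back v0 y>
6. deliver 1→0:  nop
7. deliver 0→4:  <4:back v1 y>
8. deliver 4→0:  nop
9. deliver 0→3:  <3:back v0 y>
10. deliver 3→0:  nop
11. deliver 2→4:  nop
12. deliver 1→0:  nop
13. deliver 4→1:  nop
14. deliver 0→2:  <2:back v0 y>
15. deliver 3→0:  nop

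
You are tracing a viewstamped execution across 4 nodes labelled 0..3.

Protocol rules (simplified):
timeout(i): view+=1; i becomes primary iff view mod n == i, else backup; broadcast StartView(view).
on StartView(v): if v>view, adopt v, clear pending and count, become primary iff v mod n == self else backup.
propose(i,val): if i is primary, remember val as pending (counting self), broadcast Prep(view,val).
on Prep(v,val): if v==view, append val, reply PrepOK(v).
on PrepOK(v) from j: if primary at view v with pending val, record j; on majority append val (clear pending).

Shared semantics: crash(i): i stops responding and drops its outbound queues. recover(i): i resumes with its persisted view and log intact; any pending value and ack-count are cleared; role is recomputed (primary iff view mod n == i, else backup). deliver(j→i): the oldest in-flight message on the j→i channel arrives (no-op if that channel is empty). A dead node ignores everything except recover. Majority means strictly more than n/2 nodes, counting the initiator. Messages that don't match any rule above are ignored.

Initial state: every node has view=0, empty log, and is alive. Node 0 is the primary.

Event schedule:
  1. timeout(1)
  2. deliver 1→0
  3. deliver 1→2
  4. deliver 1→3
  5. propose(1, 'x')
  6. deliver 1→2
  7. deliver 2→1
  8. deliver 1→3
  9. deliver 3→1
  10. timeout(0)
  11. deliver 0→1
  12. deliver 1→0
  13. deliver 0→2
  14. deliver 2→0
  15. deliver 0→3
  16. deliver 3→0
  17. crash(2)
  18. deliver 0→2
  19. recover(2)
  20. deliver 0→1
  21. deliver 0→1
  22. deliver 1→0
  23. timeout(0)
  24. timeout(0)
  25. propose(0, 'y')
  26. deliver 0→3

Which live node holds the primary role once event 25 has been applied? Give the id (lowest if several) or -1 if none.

after 1 — timeout(1): n1:prim/v1/[-]
after 2 — deliver 1→0: n0:back/v1/[-]
after 3 — deliver 1→2: n2:back/v1/[-]
after 4 — deliver 1→3: n3:back/v1/[-]
after 5 — propose(1,'x'): ·
after 6 — deliver 1→2: n2:back/v1/[x]
after 7 — deliver 2→1: ·
after 8 — deliver 1→3: n3:back/v1/[x]
after 9 — deliver 3→1: n1:prim/v1/[x]
after 10 — timeout(0): n0:back/v2/[-]
after 11 — deliver 0→1: n1:back/v2/[x]
after 12 — deliver 1→0: ·
after 13 — deliver 0→2: n2:prim/v2/[x]
after 14 — deliver 2→0: ·
after 15 — deliver 0→3: n3:back/v2/[x]
after 16 — deliver 3→0: ·
after 17 — crash(2): n2:✗prim/v2/[x]
after 18 — deliver 0→2: ·
after 19 — recover(2): n2:prim/v2/[x]
after 20 — deliver 0→1: ·
after 21 — deliver 0→1: ·
after 22 — deliver 1→0: ·
after 23 — timeout(0): n0:back/v3/[-]
after 24 — timeout(0): n0:prim/v4/[-]
after 25 — propose(0,'y'): ·

0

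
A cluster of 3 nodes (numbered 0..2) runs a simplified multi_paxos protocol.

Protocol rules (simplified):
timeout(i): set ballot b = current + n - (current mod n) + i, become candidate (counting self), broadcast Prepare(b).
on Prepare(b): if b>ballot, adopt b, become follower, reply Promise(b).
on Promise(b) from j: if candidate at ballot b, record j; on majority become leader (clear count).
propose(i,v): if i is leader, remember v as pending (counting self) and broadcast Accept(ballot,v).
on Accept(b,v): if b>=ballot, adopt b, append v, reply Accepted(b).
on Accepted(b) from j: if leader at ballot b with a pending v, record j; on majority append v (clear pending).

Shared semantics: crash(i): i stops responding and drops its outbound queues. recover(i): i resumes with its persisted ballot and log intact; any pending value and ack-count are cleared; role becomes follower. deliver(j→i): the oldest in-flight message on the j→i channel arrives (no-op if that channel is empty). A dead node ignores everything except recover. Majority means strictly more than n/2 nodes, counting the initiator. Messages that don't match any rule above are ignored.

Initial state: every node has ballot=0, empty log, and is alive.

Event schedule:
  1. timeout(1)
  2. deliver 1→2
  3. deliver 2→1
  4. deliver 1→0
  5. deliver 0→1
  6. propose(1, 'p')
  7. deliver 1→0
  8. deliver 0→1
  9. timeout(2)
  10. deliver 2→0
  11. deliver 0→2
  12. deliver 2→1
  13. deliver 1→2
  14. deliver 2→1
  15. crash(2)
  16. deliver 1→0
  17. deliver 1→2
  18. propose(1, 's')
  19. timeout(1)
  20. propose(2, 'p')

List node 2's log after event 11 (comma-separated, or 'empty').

step 1 timeout(1): 1={cand,b=4,log=-}
step 2 deliver 1→2: 2={foll,b=4,log=-}
step 3 deliver 2→1: 1={lead,b=4,log=-}
step 4 deliver 1→0: 0={foll,b=4,log=-}
step 5 deliver 0→1: —
step 6 propose(1,'p'): —
step 7 deliver 1→0: 0={foll,b=4,log=p}
step 8 deliver 0→1: 1={lead,b=4,log=p}
step 9 timeout(2): 2={cand,b=8,log=-}
step 10 deliver 2→0: 0={foll,b=8,log=p}
step 11 deliver 0→2: 2={lead,b=8,log=-}

empty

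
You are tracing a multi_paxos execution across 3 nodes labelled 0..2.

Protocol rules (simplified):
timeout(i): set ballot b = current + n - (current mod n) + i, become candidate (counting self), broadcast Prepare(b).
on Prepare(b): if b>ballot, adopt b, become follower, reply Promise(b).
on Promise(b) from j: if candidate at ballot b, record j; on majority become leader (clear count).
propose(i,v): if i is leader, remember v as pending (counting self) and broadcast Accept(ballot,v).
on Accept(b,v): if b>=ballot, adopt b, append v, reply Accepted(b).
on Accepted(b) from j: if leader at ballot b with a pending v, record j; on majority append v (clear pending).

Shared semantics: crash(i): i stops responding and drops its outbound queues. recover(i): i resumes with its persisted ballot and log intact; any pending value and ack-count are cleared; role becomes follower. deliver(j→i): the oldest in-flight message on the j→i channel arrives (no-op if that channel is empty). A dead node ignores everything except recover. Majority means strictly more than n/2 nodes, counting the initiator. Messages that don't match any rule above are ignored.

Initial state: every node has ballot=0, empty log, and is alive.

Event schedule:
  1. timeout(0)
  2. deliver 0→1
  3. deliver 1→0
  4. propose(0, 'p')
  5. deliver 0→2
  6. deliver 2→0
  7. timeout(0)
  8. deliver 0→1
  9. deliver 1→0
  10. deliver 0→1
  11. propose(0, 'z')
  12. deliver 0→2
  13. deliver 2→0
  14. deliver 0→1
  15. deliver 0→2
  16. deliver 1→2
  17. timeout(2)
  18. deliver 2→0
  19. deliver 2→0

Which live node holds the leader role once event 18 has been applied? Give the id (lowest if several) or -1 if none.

step 1 timeout(0): 0={cand,b=3,log=-}
step 2 deliver 0→1: 1={foll,b=3,log=-}
step 3 deliver 1→0: 0={lead,b=3,log=-}
step 4 propose(0,'p'): —
step 5 deliver 0→2: 2={foll,b=3,log=-}
step 6 deliver 2→0: —
step 7 timeout(0): 0={cand,b=6,log=-}
step 8 deliver 0→1: 1={foll,b=3,log=p}
step 9 deliver 1→0: —
step 10 deliver 0→1: 1={foll,b=6,log=p}
step 11 propose(0,'z'): —
step 12 deliver 0→2: 2={foll,b=3,log=p}
step 13 deliver 2→0: —
step 14 deliver 0→1: —
step 15 deliver 0→2: 2={foll,b=6,log=p}
step 16 deliver 1→2: —
step 17 timeout(2): 2={cand,b=11,log=p}
step 18 deliver 2→0: 0={lead,b=6,log=-}

0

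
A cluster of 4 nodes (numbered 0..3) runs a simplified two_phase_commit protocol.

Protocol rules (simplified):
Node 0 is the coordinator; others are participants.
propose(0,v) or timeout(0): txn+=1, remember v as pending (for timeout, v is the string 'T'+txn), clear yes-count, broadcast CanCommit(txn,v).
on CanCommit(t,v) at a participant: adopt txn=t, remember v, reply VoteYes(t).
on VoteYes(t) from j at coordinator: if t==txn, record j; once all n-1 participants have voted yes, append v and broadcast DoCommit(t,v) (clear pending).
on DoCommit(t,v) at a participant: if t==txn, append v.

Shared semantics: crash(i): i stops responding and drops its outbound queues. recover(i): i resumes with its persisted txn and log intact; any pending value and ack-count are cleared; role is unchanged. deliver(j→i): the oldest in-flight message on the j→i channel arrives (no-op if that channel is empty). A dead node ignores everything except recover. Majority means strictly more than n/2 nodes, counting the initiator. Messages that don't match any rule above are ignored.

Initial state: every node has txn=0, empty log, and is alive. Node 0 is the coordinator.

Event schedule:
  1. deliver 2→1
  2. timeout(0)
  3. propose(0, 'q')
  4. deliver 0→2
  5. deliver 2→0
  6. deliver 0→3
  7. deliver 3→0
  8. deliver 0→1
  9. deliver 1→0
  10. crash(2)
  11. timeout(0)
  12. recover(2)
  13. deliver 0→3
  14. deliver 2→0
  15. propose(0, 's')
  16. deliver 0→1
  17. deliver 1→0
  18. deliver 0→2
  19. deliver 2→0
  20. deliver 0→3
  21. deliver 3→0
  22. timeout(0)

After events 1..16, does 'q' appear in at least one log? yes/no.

1. deliver 2→1:  nop
2. timeout(0):  <0:coor t1 ->
3. propose(0,'q'):  <0:coor t2 ->
4. deliver 0→2:  <2:part t1 ->
5. deliver 2→0:  nop
6. deliver 0→3:  <3:part t1 ->
7. deliver 3→0:  nop
8. deliver 0→1:  <1:part t1 ->
9. deliver 1→0:  nop
10. crash(2):  <2:✗part t1 ->
11. timeout(0):  <0:coor t3 ->
12. recover(2):  <2:part t1 ->
13. deliver 0→3:  <3:part t2 ->
14. deliver 2→0:  nop
15. propose(0,'s'):  <0:coor t4 ->
16. deliver 0→1:  <1:part t2 ->

no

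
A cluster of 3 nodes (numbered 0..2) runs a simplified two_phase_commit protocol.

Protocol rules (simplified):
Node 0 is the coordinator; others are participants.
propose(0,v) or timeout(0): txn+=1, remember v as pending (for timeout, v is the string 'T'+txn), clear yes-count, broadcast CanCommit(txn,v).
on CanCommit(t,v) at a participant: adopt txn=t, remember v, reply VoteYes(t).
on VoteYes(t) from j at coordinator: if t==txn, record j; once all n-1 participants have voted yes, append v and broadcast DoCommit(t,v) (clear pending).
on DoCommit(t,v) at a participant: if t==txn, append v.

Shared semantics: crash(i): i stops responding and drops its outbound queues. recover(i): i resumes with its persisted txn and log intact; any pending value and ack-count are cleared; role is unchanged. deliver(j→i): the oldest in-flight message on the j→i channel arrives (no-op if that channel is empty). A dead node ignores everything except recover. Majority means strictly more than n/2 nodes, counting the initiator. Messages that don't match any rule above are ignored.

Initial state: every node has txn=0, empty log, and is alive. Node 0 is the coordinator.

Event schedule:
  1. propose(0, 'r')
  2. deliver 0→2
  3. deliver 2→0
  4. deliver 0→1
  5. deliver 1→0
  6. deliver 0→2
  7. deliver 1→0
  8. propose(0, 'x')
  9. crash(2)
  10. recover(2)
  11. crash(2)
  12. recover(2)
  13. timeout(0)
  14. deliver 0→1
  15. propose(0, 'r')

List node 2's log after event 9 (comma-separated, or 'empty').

r

e1 propose(0,'r'): 0[coor,t=1,-]
e2 deliver 0→2: 2[part,t=1,-]
e3 deliver 2→0: ·
e4 deliver 0→1: 1[part,t=1,-]
e5 deliver 1→0: 0[coor,t=1,r]
e6 deliver 0→2: 2[part,t=1,r]
e7 deliver 1→0: ·
e8 propose(0,'x'): 0[coor,t=2,r]
e9 crash(2): 2[✗part,t=1,r]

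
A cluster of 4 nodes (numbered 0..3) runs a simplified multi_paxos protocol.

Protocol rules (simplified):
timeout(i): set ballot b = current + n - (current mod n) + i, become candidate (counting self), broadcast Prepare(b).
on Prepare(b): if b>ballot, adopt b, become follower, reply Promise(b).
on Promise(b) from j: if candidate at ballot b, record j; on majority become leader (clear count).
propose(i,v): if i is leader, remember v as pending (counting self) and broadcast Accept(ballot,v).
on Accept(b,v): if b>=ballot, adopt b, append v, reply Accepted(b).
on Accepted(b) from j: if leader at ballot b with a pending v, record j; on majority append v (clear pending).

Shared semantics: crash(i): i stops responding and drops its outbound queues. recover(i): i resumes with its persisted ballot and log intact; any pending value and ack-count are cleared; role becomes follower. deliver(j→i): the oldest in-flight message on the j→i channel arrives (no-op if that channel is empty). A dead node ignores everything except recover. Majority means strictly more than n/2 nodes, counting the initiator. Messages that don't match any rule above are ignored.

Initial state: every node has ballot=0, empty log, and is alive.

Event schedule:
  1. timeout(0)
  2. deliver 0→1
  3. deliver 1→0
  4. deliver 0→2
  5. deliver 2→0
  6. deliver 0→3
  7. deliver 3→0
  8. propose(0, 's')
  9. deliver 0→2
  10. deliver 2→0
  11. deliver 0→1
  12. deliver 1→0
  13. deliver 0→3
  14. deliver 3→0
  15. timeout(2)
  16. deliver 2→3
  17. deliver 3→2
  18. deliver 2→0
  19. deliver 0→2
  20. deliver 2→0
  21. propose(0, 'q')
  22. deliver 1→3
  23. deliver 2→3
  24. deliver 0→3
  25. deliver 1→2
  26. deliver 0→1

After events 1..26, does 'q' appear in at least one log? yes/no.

[1] timeout(0) → N0(cand b4 [-])
[2] deliver 0→1 → N1(foll b4 [-])
[3] deliver 1→0 → ∅
[4] deliver 0→2 → N2(foll b4 [-])
[5] deliver 2→0 → N0(lead b4 [-])
[6] deliver 0→3 → N3(foll b4 [-])
[7] deliver 3→0 → ∅
[8] propose(0,'s') → ∅
[9] deliver 0→2 → N2(foll b4 [s])
[10] deliver 2→0 → ∅
[11] deliver 0→1 → N1(foll b4 [s])
[12] deliver 1→0 → N0(lead b4 [s])
[13] deliver 0→3 → N3(foll b4 [s])
[14] deliver 3→0 → ∅
[15] timeout(2) → N2(cand b10 [s])
[16] deliver 2→3 → N3(foll b10 [s])
[17] deliver 3→2 → ∅
[18] deliver 2→0 → N0(foll b10 [s])
[19] deliver 0→2 → N2(lead b10 [s])
[20] deliver 2→0 → ∅
[21] propose(0,'q') → ∅
[22] deliver 1→3 → ∅
[23] deliver 2→3 → ∅
[24] deliver 0→3 → ∅
[25] deliver 1→2 → ∅
[26] deliver 0→1 → ∅

no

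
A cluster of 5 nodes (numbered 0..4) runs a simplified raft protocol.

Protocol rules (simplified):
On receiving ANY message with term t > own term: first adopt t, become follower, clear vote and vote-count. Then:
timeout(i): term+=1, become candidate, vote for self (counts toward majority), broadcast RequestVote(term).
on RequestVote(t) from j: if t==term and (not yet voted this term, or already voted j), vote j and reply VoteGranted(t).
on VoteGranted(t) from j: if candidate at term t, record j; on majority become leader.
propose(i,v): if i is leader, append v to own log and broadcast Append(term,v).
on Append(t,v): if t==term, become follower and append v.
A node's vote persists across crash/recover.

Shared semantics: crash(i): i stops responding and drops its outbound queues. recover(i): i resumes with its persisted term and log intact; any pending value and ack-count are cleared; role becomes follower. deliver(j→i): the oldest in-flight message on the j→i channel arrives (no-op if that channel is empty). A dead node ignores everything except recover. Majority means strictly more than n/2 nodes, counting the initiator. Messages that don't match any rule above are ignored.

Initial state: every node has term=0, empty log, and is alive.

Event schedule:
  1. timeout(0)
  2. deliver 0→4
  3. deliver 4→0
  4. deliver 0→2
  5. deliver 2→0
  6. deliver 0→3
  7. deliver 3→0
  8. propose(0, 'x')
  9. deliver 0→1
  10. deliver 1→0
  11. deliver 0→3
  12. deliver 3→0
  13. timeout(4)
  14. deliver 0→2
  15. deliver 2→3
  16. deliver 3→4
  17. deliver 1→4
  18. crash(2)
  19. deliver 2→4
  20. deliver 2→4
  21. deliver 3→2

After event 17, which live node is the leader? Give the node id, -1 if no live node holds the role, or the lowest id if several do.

step 1 timeout(0): 0={cand,t=1,log=-}
step 2 deliver 0→4: 4={foll,t=1,log=-}
step 3 deliver 4→0: —
step 4 deliver 0→2: 2={foll,t=1,log=-}
step 5 deliver 2→0: 0={lead,t=1,log=-}
step 6 deliver 0→3: 3={foll,t=1,log=-}
step 7 deliver 3→0: —
step 8 propose(0,'x'): 0={lead,t=1,log=x}
step 9 deliver 0→1: 1={foll,t=1,log=-}
step 10 deliver 1→0: —
step 11 deliver 0→3: 3={foll,t=1,log=x}
step 12 deliver 3→0: —
step 13 timeout(4): 4={cand,t=2,log=-}
step 14 deliver 0→2: 2={foll,t=1,log=x}
step 15 deliver 2→3: —
step 16 deliver 3→4: —
step 17 deliver 1→4: —

0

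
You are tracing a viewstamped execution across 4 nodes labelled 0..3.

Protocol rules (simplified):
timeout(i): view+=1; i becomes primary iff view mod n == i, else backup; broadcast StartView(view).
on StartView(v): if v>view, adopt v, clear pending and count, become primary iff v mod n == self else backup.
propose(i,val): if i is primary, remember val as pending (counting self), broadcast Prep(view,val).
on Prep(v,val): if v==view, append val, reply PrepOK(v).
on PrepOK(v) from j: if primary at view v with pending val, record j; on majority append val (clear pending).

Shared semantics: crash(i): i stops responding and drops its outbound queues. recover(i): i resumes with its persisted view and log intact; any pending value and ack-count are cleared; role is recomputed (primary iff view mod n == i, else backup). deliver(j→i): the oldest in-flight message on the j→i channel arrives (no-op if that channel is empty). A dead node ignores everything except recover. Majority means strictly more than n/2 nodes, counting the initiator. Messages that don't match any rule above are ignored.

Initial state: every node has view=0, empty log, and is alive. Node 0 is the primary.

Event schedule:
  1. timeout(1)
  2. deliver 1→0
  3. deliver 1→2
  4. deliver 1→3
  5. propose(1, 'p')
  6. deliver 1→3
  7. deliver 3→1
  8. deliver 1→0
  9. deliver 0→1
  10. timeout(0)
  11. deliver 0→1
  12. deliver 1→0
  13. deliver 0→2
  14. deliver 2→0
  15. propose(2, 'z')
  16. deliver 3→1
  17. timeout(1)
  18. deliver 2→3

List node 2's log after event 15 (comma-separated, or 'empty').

empty

after 1 — timeout(1): n1:prim/v1/[-]
after 2 — deliver 1→0: n0:back/v1/[-]
after 3 — deliver 1→2: n2:back/v1/[-]
after 4 — deliver 1→3: n3:back/v1/[-]
after 5 — propose(1,'p'): ·
after 6 — deliver 1→3: n3:back/v1/[p]
after 7 — deliver 3→1: ·
after 8 — deliver 1→0: n0:back/v1/[p]
after 9 — deliver 0→1: n1:prim/v1/[p]
after 10 — timeout(0): n0:back/v2/[p]
after 11 — deliver 0→1: n1:back/v2/[p]
after 12 — deliver 1→0: ·
after 13 — deliver 0→2: n2:prim/v2/[-]
after 14 — deliver 2→0: ·
after 15 — propose(2,'z'): ·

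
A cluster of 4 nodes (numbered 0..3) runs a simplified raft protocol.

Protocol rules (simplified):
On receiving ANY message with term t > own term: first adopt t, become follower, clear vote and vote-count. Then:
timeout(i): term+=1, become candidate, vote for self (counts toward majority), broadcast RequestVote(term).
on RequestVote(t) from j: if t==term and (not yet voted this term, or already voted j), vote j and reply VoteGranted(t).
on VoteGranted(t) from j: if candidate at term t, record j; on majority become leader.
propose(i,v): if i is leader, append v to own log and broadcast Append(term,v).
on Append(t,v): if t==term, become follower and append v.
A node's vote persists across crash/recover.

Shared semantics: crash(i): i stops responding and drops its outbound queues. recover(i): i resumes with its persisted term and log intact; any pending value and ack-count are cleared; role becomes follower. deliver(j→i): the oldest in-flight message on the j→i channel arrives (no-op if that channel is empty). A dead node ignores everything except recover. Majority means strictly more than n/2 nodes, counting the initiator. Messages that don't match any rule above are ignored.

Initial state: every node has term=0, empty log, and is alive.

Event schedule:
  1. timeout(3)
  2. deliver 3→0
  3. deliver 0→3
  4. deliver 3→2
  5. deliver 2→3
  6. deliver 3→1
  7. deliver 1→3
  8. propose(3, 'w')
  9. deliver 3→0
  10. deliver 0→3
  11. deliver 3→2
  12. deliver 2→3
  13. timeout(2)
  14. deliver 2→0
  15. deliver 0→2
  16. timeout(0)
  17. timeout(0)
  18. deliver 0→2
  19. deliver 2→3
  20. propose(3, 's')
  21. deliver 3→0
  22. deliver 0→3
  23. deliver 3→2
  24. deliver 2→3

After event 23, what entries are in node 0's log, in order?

w

step 1 timeout(3): 3={cand,t=1,log=-}
step 2 deliver 3→0: 0={foll,t=1,log=-}
step 3 deliver 0→3: —
step 4 deliver 3→2: 2={foll,t=1,log=-}
step 5 deliver 2→3: 3={lead,t=1,log=-}
step 6 deliver 3→1: 1={foll,t=1,log=-}
step 7 deliver 1→3: —
step 8 propose(3,'w'): 3={lead,t=1,log=w}
step 9 deliver 3→0: 0={foll,t=1,log=w}
step 10 deliver 0→3: —
step 11 deliver 3→2: 2={foll,t=1,log=w}
step 12 deliver 2→3: —
step 13 timeout(2): 2={cand,t=2,log=w}
step 14 deliver 2→0: 0={foll,t=2,log=w}
step 15 deliver 0→2: —
step 16 timeout(0): 0={cand,t=3,log=w}
step 17 timeout(0): 0={cand,t=4,log=w}
step 18 deliver 0→2: 2={foll,t=3,log=w}
step 19 deliver 2→3: 3={foll,t=2,log=w}
step 20 propose(3,'s'): —
step 21 deliver 3→0: —
step 22 deliver 0→3: 3={foll,t=3,log=w}
step 23 deliver 3→2: —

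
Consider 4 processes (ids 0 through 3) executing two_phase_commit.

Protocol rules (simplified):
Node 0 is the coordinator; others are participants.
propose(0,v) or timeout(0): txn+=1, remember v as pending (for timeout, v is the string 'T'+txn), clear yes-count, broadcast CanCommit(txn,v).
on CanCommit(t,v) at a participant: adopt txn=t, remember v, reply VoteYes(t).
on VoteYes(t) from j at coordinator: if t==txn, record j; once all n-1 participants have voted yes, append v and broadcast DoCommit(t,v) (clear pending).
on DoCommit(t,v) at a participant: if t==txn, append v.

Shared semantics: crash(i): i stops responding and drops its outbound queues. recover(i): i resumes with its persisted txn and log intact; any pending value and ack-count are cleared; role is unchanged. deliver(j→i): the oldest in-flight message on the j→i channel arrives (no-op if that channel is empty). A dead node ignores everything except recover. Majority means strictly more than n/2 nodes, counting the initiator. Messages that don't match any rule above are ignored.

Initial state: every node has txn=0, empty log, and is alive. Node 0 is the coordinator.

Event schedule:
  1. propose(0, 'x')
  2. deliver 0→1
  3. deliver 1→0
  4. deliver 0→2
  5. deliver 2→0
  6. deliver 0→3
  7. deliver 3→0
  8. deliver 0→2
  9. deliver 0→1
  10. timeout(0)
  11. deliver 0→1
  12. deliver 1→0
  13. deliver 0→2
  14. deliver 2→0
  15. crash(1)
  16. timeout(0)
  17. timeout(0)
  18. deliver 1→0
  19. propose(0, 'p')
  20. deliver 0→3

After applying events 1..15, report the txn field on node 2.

2

[1] propose(0,'x') → N0(coor t1 [-])
[2] deliver 0→1 → N1(part t1 [-])
[3] deliver 1→0 → ∅
[4] deliver 0→2 → N2(part t1 [-])
[5] deliver 2→0 → ∅
[6] deliver 0→3 → N3(part t1 [-])
[7] deliver 3→0 → N0(coor t1 [x])
[8] deliver 0→2 → N2(part t1 [x])
[9] deliver 0→1 → N1(part t1 [x])
[10] timeout(0) → N0(coor t2 [x])
[11] deliver 0→1 → N1(part t2 [x])
[12] deliver 1→0 → ∅
[13] deliver 0→2 → N2(part t2 [x])
[14] deliver 2→0 → ∅
[15] crash(1) → N1(✗part t2 [x])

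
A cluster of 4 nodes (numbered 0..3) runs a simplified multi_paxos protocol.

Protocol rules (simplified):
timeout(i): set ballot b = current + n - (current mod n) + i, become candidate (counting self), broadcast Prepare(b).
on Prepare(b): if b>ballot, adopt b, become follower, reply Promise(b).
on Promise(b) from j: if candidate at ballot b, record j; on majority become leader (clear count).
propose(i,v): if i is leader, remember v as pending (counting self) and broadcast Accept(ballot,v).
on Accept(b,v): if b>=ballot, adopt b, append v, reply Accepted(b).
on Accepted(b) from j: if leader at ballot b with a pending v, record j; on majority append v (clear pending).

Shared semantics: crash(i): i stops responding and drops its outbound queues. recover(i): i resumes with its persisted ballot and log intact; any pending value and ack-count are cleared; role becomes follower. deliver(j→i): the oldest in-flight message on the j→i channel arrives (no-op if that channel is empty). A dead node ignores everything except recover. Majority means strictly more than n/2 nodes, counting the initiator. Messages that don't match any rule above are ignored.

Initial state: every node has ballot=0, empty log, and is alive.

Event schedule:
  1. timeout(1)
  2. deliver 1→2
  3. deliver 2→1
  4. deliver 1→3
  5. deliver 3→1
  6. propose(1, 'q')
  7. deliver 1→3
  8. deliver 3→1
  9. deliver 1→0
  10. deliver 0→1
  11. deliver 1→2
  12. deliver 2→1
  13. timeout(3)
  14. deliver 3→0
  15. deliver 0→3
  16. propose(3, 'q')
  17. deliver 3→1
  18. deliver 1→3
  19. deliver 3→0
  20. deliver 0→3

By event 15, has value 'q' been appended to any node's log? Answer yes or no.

1. timeout(1):  <1:cand b5 ->
2. deliver 1→2:  <2:foll b5 ->
3. deliver 2→1:  nop
4. deliver 1→3:  <3:foll b5 ->
5. deliver 3→1:  <1:lead b5 ->
6. propose(1,'q'):  nop
7. deliver 1→3:  <3:foll b5 q>
8. deliver 3→1:  nop
9. deliver 1→0:  <0:foll b5 ->
10. deliver 0→1:  nop
11. deliver 1→2:  <2:foll b5 q>
12. deliver 2→1:  <1:lead b5 q>
13. timeout(3):  <3:cand b11 q>
14. deliver 3→0:  <0:foll b11 ->
15. deliver 0→3:  nop

yes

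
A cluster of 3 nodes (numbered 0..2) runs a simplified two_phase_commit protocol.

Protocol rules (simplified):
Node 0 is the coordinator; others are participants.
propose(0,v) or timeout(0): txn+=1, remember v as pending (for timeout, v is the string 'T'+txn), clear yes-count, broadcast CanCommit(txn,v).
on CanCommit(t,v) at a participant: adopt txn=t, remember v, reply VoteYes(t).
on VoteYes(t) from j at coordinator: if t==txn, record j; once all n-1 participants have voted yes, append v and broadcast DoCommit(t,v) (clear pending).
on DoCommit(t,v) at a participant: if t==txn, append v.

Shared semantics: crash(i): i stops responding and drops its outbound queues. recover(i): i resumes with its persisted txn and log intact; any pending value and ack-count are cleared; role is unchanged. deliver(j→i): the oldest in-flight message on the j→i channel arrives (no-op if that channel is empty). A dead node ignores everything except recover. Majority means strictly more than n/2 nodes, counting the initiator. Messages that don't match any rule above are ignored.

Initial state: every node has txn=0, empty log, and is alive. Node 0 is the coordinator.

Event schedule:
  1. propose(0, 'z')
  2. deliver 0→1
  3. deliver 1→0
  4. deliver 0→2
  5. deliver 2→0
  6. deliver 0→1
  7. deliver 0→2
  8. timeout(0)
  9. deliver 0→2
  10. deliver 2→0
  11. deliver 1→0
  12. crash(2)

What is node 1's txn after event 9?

1

after 1 — propose(0,'z'): n0:coor/t1/[-]
after 2 — deliver 0→1: n1:part/t1/[-]
after 3 — deliver 1→0: ·
after 4 — deliver 0→2: n2:part/t1/[-]
after 5 — deliver 2→0: n0:coor/t1/[z]
after 6 — deliver 0→1: n1:part/t1/[z]
after 7 — deliver 0→2: n2:part/t1/[z]
after 8 — timeout(0): n0:coor/t2/[z]
after 9 — deliver 0→2: n2:part/t2/[z]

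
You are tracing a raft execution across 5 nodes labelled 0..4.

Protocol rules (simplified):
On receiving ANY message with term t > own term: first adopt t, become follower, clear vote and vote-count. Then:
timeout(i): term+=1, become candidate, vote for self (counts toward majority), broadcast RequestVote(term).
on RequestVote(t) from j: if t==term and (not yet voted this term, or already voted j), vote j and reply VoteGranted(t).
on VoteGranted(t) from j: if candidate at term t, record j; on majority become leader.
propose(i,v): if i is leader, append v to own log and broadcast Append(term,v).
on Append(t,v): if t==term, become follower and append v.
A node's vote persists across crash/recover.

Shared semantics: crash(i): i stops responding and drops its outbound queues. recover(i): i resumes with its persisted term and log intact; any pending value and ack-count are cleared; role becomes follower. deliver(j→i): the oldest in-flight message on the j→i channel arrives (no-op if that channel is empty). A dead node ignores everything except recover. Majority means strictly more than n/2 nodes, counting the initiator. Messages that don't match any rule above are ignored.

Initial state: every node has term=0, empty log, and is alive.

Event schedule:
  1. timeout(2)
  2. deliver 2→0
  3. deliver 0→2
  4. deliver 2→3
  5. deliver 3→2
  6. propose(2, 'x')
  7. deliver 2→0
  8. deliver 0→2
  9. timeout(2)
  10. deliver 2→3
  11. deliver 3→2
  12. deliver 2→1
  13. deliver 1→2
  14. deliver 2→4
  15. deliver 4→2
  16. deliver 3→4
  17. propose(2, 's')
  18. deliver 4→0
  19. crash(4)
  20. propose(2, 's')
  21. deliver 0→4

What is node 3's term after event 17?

e1 timeout(2): 2[cand,t=1,-]
e2 deliver 2→0: 0[foll,t=1,-]
e3 deliver 0→2: ·
e4 deliver 2→3: 3[foll,t=1,-]
e5 deliver 3→2: 2[lead,t=1,-]
e6 propose(2,'x'): 2[lead,t=1,x]
e7 deliver 2→0: 0[foll,t=1,x]
e8 deliver 0→2: ·
e9 timeout(2): 2[cand,t=2,x]
e10 deliver 2→3: 3[foll,t=1,x]
e11 deliver 3→2: ·
e12 deliver 2→1: 1[foll,t=1,-]
e13 deliver 1→2: ·
e14 deliver 2→4: 4[foll,t=1,-]
e15 deliver 4→2: ·
e16 deliver 3→4: ·
e17 propose(2,'s'): ·

1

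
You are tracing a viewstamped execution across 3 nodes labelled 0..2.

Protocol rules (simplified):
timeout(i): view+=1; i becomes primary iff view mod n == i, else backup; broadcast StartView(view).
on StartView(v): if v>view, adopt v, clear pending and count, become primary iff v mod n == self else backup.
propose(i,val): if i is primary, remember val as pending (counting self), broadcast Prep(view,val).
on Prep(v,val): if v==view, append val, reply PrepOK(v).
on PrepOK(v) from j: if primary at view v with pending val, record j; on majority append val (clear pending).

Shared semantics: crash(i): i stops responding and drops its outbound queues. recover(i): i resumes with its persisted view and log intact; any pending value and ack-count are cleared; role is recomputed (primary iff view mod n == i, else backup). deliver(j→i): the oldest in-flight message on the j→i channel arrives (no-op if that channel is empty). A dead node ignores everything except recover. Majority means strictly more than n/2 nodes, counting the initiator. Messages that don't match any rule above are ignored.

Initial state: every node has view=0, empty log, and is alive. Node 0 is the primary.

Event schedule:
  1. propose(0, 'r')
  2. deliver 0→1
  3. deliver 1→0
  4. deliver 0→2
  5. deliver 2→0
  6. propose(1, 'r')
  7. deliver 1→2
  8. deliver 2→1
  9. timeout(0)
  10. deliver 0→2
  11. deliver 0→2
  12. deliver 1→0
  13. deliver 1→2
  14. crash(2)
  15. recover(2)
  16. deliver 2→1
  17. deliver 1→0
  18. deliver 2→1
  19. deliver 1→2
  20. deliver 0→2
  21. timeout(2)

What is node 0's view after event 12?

1

e1 propose(0,'r'): ·
e2 deliver 0→1: 1[back,v=0,r]
e3 deliver 1→0: 0[prim,v=0,r]
e4 deliver 0→2: 2[back,v=0,r]
e5 deliver 2→0: ·
e6 propose(1,'r'): ·
e7 deliver 1→2: ·
e8 deliver 2→1: ·
e9 timeout(0): 0[back,v=1,r]
e10 deliver 0→2: 2[back,v=1,r]
e11 deliver 0→2: ·
e12 deliver 1→0: ·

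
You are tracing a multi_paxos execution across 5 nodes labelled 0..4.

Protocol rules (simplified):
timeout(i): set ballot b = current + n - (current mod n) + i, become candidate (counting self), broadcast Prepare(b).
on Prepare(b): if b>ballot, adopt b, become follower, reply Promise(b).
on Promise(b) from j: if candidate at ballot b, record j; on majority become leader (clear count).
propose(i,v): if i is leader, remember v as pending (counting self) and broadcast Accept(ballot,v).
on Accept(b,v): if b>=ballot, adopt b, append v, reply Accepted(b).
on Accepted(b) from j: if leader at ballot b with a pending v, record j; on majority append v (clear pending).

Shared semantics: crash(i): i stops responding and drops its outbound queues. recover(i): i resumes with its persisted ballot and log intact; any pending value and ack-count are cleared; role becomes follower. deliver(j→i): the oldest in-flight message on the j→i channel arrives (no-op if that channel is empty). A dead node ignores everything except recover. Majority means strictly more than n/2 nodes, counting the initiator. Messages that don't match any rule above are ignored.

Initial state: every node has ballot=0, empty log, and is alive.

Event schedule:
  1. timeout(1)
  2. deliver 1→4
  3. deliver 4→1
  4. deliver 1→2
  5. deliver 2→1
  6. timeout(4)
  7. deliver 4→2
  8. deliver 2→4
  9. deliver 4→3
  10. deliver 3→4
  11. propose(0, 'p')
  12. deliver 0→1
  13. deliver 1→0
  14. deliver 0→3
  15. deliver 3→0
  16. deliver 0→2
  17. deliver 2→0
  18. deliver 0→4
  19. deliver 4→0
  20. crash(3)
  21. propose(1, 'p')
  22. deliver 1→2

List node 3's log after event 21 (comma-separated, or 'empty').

empty

1. timeout(1):  <1:cand b6 ->
2. deliver 1→4:  <4:foll b6 ->
3. deliver 4→1:  nop
4. deliver 1→2:  <2:foll b6 ->
5. deliver 2→1:  <1:lead b6 ->
6. timeout(4):  <4:cand b14 ->
7. deliver 4→2:  <2:foll b14 ->
8. deliver 2→4:  nop
9. deliver 4→3:  <3:foll b14 ->
10. deliver 3→4:  <4:lead b14 ->
11. propose(0,'p'):  nop
12. deliver 0→1:  nop
13. deliver 1→0:  <0:foll b6 ->
14. deliver 0→3:  nop
15. deliver 3→0:  nop
16. deliver 0→2:  nop
17. deliver 2→0:  nop
18. deliver 0→4:  nop
19. deliver 4→0:  <0:foll b14 ->
20. crash(3):  <3:✗foll b14 ->
21. propose(1,'p'):  nop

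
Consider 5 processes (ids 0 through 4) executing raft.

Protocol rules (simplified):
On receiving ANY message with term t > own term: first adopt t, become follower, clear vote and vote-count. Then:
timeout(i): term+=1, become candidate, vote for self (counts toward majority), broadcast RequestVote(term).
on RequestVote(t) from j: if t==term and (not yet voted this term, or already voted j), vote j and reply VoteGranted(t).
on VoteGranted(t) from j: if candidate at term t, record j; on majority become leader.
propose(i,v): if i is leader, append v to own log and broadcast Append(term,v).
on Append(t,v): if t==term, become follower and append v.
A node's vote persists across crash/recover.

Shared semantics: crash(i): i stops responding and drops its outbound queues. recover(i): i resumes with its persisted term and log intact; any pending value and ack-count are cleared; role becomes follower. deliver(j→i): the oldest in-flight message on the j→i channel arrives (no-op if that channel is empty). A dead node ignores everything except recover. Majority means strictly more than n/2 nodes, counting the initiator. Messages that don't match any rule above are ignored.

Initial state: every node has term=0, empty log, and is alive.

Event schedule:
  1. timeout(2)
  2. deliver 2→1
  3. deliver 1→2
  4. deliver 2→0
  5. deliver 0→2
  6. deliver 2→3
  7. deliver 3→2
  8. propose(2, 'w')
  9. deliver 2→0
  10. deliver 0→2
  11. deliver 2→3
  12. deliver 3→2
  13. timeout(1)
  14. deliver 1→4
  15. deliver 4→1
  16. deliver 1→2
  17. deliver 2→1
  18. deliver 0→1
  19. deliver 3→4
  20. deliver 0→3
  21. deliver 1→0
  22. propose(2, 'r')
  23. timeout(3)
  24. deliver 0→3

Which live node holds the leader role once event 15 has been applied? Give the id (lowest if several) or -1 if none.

after 1 — timeout(2): n2:cand/t1/[-]
after 2 — deliver 2→1: n1:foll/t1/[-]
after 3 — deliver 1→2: ·
after 4 — deliver 2→0: n0:foll/t1/[-]
after 5 — deliver 0→2: n2:lead/t1/[-]
after 6 — deliver 2→3: n3:foll/t1/[-]
after 7 — deliver 3→2: ·
after 8 — propose(2,'w'): n2:lead/t1/[w]
after 9 — deliver 2→0: n0:foll/t1/[w]
after 10 — deliver 0→2: ·
after 11 — deliver 2→3: n3:foll/t1/[w]
after 12 — deliver 3→2: ·
after 13 — timeout(1): n1:cand/t2/[-]
after 14 — deliver 1→4: n4:foll/t2/[-]
after 15 — deliver 4→1: ·

2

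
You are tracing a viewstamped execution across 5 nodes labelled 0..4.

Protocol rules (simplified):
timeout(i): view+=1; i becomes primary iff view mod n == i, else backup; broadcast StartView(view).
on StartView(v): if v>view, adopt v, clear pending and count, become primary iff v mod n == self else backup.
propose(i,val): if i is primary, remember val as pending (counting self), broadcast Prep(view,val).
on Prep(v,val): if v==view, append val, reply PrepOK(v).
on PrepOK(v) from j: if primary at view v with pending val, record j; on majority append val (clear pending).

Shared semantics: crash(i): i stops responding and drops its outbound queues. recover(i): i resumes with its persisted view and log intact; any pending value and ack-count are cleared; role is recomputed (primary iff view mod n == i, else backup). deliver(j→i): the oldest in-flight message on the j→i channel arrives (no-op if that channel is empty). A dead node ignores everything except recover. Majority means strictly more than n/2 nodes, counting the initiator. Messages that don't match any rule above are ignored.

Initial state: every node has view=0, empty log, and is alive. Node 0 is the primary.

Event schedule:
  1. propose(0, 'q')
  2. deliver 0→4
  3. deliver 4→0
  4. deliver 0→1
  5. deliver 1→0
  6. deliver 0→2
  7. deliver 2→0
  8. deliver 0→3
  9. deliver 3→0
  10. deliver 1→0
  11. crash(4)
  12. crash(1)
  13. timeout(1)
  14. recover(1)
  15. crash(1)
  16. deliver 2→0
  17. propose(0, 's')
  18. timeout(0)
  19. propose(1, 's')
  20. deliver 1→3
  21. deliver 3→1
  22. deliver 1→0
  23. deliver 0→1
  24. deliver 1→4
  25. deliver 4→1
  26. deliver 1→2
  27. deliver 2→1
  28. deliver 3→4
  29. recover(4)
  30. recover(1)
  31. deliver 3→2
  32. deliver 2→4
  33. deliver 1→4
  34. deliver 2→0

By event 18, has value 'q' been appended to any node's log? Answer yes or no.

1. propose(0,'q'):  nop
2. deliver 0→4:  <4:back v0 q>
3. deliver 4→0:  nop
4. deliver 0→1:  <1:back v0 q>
5. deliver 1→0:  <0:prim v0 q>
6. deliver 0→2:  <2:back v0 q>
7. deliver 2→0:  nop
8. deliver 0→3:  <3:back v0 q>
9. deliver 3→0:  nop
10. deliver 1→0:  nop
11. crash(4):  <4:✗back v0 q>
12. crash(1):  <1:✗back v0 q>
13. timeout(1):  nop
14. recover(1):  <1:back v0 q>
15. crash(1):  <1:✗back v0 q>
16. deliver 2→0:  nop
17. propose(0,'s'):  nop
18. timeout(0):  <0:back v1 q>

yes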